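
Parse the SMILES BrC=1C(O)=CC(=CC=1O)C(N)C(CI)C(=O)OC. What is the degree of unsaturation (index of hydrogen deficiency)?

5

Molecular formula: C11H13BrINO4.
DoU = (2C + 2 + N − H − X) / 2, where X is the halogen count and O/S are ignored.
    = (2·11 + 2 + 1 − 13 − 2) / 2 = 10 / 2 = 5.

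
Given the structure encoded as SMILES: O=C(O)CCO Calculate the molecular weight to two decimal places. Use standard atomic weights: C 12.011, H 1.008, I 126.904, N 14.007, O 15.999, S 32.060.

90.08 g/mol

First, the molecular formula is C3H6O3 (counting implicit H from valence).
  C: 3 × 12.011 = 36.033
  H: 6 × 1.008 = 6.048
  O: 3 × 15.999 = 47.997
Sum: 3×12.011 + 6×1.008 + 3×15.999 = 90.078 → 90.08 g/mol.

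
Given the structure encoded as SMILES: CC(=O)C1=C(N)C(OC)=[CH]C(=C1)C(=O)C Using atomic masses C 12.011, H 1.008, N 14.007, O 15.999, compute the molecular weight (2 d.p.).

First, the molecular formula is C11H13NO3 (counting implicit H from valence).
  C: 11 × 12.011 = 132.121
  H: 13 × 1.008 = 13.104
  N: 1 × 14.007 = 14.007
  O: 3 × 15.999 = 47.997
Sum: 11×12.011 + 13×1.008 + 1×14.007 + 3×15.999 = 207.229 → 207.23 g/mol.

207.23 g/mol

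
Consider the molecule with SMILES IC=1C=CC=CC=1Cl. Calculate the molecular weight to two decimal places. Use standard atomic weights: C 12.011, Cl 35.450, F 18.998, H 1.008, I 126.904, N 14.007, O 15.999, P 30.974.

First, the molecular formula is C6H4ClI (counting implicit H from valence).
  C: 6 × 12.011 = 72.066
  Cl: 1 × 35.450 = 35.450
  H: 4 × 1.008 = 4.032
  I: 1 × 126.904 = 126.904
Sum: 6×12.011 + 1×35.450 + 4×1.008 + 1×126.904 = 238.452 → 238.45 g/mol.

238.45 g/mol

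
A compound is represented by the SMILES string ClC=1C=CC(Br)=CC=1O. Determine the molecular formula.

C6H4BrClO

Walk through each heavy atom and fill implicit hydrogens from standard valence (C 4, N 3, O 2, S 2, halogen 1):
  atom 1: Cl (halogen, monovalent) → 0 H
  atom 2: C, bond orders sum to 4 (valence 4) → 0 H
  atom 3: C, bond orders sum to 3 (valence 4) → 1 H
  atom 4: C, bond orders sum to 3 (valence 4) → 1 H
  atom 5: C, bond orders sum to 4 (valence 4) → 0 H
  atom 6: Br (halogen, monovalent) → 0 H
  atom 7: C, bond orders sum to 3 (valence 4) → 1 H
  atom 8: C, bond orders sum to 4 (valence 4) → 0 H
  atom 9: O, bond orders sum to 1 (valence 2) → 1 H
Totals → C:6, H:4, Br:1, Cl:1, O:1.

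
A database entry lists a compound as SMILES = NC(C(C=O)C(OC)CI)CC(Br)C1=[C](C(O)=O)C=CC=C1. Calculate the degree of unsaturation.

Molecular formula: C15H19BrINO4.
DoU = (2C + 2 + N − H − X) / 2, where X is the halogen count and O/S are ignored.
    = (2·15 + 2 + 1 − 19 − 2) / 2 = 12 / 2 = 6.

6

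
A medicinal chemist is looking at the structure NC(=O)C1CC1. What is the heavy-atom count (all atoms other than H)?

Every atom symbol written in the SMILES (organic subset) is one heavy atom; implicit H are not written.
Heavy atoms by element → C:4, N:1, O:1.
Total: 6.

6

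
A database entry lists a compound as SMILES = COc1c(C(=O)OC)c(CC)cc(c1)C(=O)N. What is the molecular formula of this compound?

C12H15NO4

Walk through each heavy atom and fill implicit hydrogens from standard valence (C 4, N 3, O 2, S 2, halogen 1); for lowercase aromatic atoms, an aromatic c carries 1 H when it has two neighbours and 0 H with three, and aromatic n carries 0 H:
  atom 1: C, bond orders sum to 1 (valence 4) → 3 H
  atom 2: O, bond orders sum to 2 (valence 2) → 0 H
  atom 3: aromatic c, 3 neighbours → 0 H
  atom 4: aromatic c, 3 neighbours → 0 H
  atom 5: C, bond orders sum to 4 (valence 4) → 0 H
  atom 6: O, bond orders sum to 2 (valence 2) → 0 H
  atom 7: O, bond orders sum to 2 (valence 2) → 0 H
  atom 8: C, bond orders sum to 1 (valence 4) → 3 H
  atom 9: aromatic c, 3 neighbours → 0 H
  atom 10: C, bond orders sum to 2 (valence 4) → 2 H
  atom 11: C, bond orders sum to 1 (valence 4) → 3 H
  atom 12: aromatic c, 2 neighbours → 1 H
  atom 13: aromatic c, 3 neighbours → 0 H
  atom 14: aromatic c, 2 neighbours → 1 H
  atom 15: C, bond orders sum to 4 (valence 4) → 0 H
  atom 16: O, bond orders sum to 2 (valence 2) → 0 H
  atom 17: N, bond orders sum to 1 (valence 3) → 2 H
Totals → C:12, H:15, N:1, O:4.
In Hill order: C12H15NO4.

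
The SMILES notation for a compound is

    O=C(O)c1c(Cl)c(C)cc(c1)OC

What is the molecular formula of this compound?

C9H9ClO3

Walk through each heavy atom and fill implicit hydrogens from standard valence (C 4, N 3, O 2, S 2, halogen 1); for lowercase aromatic atoms, an aromatic c carries 1 H when it has two neighbours and 0 H with three, and aromatic n carries 0 H:
  atom 1: O, bond orders sum to 2 (valence 2) → 0 H
  atom 2: C, bond orders sum to 4 (valence 4) → 0 H
  atom 3: O, bond orders sum to 1 (valence 2) → 1 H
  atom 4: aromatic c, 3 neighbours → 0 H
  atom 5: aromatic c, 3 neighbours → 0 H
  atom 6: Cl (halogen, monovalent) → 0 H
  atom 7: aromatic c, 3 neighbours → 0 H
  atom 8: C, bond orders sum to 1 (valence 4) → 3 H
  atom 9: aromatic c, 2 neighbours → 1 H
  atom 10: aromatic c, 3 neighbours → 0 H
  atom 11: aromatic c, 2 neighbours → 1 H
  atom 12: O, bond orders sum to 2 (valence 2) → 0 H
  atom 13: C, bond orders sum to 1 (valence 4) → 3 H
Totals → C:9, H:9, Cl:1, O:3.
In Hill order: C9H9ClO3.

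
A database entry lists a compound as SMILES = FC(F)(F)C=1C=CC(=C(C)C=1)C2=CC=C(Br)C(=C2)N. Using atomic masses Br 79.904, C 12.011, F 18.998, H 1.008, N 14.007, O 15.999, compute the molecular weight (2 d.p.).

First, the molecular formula is C14H11BrF3N (counting implicit H from valence).
  Br: 1 × 79.904 = 79.904
  C: 14 × 12.011 = 168.154
  F: 3 × 18.998 = 56.994
  H: 11 × 1.008 = 11.088
  N: 1 × 14.007 = 14.007
Sum: 1×79.904 + 14×12.011 + 3×18.998 + 11×1.008 + 1×14.007 = 330.147 → 330.15 g/mol.

330.15 g/mol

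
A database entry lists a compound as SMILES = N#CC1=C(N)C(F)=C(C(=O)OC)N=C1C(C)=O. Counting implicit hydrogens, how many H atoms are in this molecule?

8

Walk through each heavy atom and fill implicit hydrogens from standard valence (C 4, N 3, O 2, S 2, halogen 1):
  atom 1: N, bond orders sum to 3 (valence 3) → 0 H
  atom 2: C, bond orders sum to 4 (valence 4) → 0 H
  atom 3: C, bond orders sum to 4 (valence 4) → 0 H
  atom 4: C, bond orders sum to 4 (valence 4) → 0 H
  atom 5: N, bond orders sum to 1 (valence 3) → 2 H
  atom 6: C, bond orders sum to 4 (valence 4) → 0 H
  atom 7: F (halogen, monovalent) → 0 H
  atom 8: C, bond orders sum to 4 (valence 4) → 0 H
  atom 9: C, bond orders sum to 4 (valence 4) → 0 H
  atom 10: O, bond orders sum to 2 (valence 2) → 0 H
  atom 11: O, bond orders sum to 2 (valence 2) → 0 H
  atom 12: C, bond orders sum to 1 (valence 4) → 3 H
  atom 13: N, bond orders sum to 3 (valence 3) → 0 H
  atom 14: C, bond orders sum to 4 (valence 4) → 0 H
  atom 15: C, bond orders sum to 4 (valence 4) → 0 H
  atom 16: C, bond orders sum to 1 (valence 4) → 3 H
  atom 17: O, bond orders sum to 2 (valence 2) → 0 H
Total hydrogens: 8.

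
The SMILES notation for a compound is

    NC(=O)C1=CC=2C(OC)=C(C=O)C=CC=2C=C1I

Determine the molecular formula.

Walk through each heavy atom and fill implicit hydrogens from standard valence (C 4, N 3, O 2, S 2, halogen 1):
  atom 1: N, bond orders sum to 1 (valence 3) → 2 H
  atom 2: C, bond orders sum to 4 (valence 4) → 0 H
  atom 3: O, bond orders sum to 2 (valence 2) → 0 H
  atom 4: C, bond orders sum to 4 (valence 4) → 0 H
  atom 5: C, bond orders sum to 3 (valence 4) → 1 H
  atom 6: C, bond orders sum to 4 (valence 4) → 0 H
  atom 7: C, bond orders sum to 4 (valence 4) → 0 H
  atom 8: O, bond orders sum to 2 (valence 2) → 0 H
  atom 9: C, bond orders sum to 1 (valence 4) → 3 H
  atom 10: C, bond orders sum to 4 (valence 4) → 0 H
  atom 11: C, bond orders sum to 3 (valence 4) → 1 H
  atom 12: O, bond orders sum to 2 (valence 2) → 0 H
  atom 13: C, bond orders sum to 3 (valence 4) → 1 H
  atom 14: C, bond orders sum to 3 (valence 4) → 1 H
  atom 15: C, bond orders sum to 4 (valence 4) → 0 H
  atom 16: C, bond orders sum to 3 (valence 4) → 1 H
  atom 17: C, bond orders sum to 4 (valence 4) → 0 H
  atom 18: I (halogen, monovalent) → 0 H
Totals → C:13, H:10, I:1, N:1, O:3.

C13H10INO3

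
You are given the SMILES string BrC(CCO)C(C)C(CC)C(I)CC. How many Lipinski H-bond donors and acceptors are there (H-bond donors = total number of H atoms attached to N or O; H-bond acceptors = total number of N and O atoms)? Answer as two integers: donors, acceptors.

1, 1

Donors: find every N or O and count the H atoms it carries.
  atom 5 (O): bond orders sum to 1 → 1 H
Lipinski HBD = 1.
Acceptors: N atoms = 0, O atoms = 1 → HBA = 1.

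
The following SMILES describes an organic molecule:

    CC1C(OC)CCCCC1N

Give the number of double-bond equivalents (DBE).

1

Degree of unsaturation = (number of rings) + (number of π bonds).
Ring closures in the SMILES: 1.
π bonds: none → 0 DoU from unsaturation.
Total DoU = 1 + 0 = 1.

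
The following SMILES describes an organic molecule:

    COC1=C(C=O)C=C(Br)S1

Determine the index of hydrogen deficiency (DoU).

Degree of unsaturation = (number of rings) + (number of π bonds).
Ring closures in the SMILES: 1.
π bonds: 3 double bonds (each 1 DoU) → 3 DoU from unsaturation.
Total DoU = 1 + 3 = 4.

4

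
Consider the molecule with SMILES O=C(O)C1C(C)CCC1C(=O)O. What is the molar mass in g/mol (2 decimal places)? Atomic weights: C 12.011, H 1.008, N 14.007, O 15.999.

172.18 g/mol

First, the molecular formula is C8H12O4 (counting implicit H from valence).
  C: 8 × 12.011 = 96.088
  H: 12 × 1.008 = 12.096
  O: 4 × 15.999 = 63.996
Sum: 8×12.011 + 12×1.008 + 4×15.999 = 172.180 → 172.18 g/mol.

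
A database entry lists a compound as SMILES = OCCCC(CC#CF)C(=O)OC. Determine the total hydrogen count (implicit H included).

13

Walk through each heavy atom and fill implicit hydrogens from standard valence (C 4, N 3, O 2, S 2, halogen 1):
  atom 1: O, bond orders sum to 1 (valence 2) → 1 H
  atom 2: C, bond orders sum to 2 (valence 4) → 2 H
  atom 3: C, bond orders sum to 2 (valence 4) → 2 H
  atom 4: C, bond orders sum to 2 (valence 4) → 2 H
  atom 5: C, bond orders sum to 3 (valence 4) → 1 H
  atom 6: C, bond orders sum to 2 (valence 4) → 2 H
  atom 7: C, bond orders sum to 4 (valence 4) → 0 H
  atom 8: C, bond orders sum to 4 (valence 4) → 0 H
  atom 9: F (halogen, monovalent) → 0 H
  atom 10: C, bond orders sum to 4 (valence 4) → 0 H
  atom 11: O, bond orders sum to 2 (valence 2) → 0 H
  atom 12: O, bond orders sum to 2 (valence 2) → 0 H
  atom 13: C, bond orders sum to 1 (valence 4) → 3 H
Total hydrogens: 13.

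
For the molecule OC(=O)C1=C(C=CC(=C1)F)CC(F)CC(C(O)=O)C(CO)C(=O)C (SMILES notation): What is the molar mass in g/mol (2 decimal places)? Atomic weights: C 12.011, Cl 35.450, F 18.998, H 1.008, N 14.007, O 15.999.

344.31 g/mol

First, the molecular formula is C16H18F2O6 (counting implicit H from valence).
  C: 16 × 12.011 = 192.176
  F: 2 × 18.998 = 37.996
  H: 18 × 1.008 = 18.144
  O: 6 × 15.999 = 95.994
Sum: 16×12.011 + 2×18.998 + 18×1.008 + 6×15.999 = 344.310 → 344.31 g/mol.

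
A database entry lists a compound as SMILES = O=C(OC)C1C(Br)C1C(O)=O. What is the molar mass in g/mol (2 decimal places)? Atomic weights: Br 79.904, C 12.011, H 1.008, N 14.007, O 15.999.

223.02 g/mol

First, the molecular formula is C6H7BrO4 (counting implicit H from valence).
  Br: 1 × 79.904 = 79.904
  C: 6 × 12.011 = 72.066
  H: 7 × 1.008 = 7.056
  O: 4 × 15.999 = 63.996
Sum: 1×79.904 + 6×12.011 + 7×1.008 + 4×15.999 = 223.022 → 223.02 g/mol.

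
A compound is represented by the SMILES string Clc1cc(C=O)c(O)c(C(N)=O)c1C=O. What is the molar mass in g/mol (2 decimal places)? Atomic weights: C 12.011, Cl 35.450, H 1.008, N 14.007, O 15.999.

227.60 g/mol

First, the molecular formula is C9H6ClNO4 (counting implicit H from valence).
  C: 9 × 12.011 = 108.099
  Cl: 1 × 35.450 = 35.450
  H: 6 × 1.008 = 6.048
  N: 1 × 14.007 = 14.007
  O: 4 × 15.999 = 63.996
Sum: 9×12.011 + 1×35.450 + 6×1.008 + 1×14.007 + 4×15.999 = 227.600 → 227.60 g/mol.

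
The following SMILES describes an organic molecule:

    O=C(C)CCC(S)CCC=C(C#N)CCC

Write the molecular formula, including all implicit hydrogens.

C13H21NOS

Walk through each heavy atom and fill implicit hydrogens from standard valence (C 4, N 3, O 2, S 2, halogen 1):
  atom 1: O, bond orders sum to 2 (valence 2) → 0 H
  atom 2: C, bond orders sum to 4 (valence 4) → 0 H
  atom 3: C, bond orders sum to 1 (valence 4) → 3 H
  atom 4: C, bond orders sum to 2 (valence 4) → 2 H
  atom 5: C, bond orders sum to 2 (valence 4) → 2 H
  atom 6: C, bond orders sum to 3 (valence 4) → 1 H
  atom 7: S, bond orders sum to 1 (valence 2) → 1 H
  atom 8: C, bond orders sum to 2 (valence 4) → 2 H
  atom 9: C, bond orders sum to 2 (valence 4) → 2 H
  atom 10: C, bond orders sum to 3 (valence 4) → 1 H
  atom 11: C, bond orders sum to 4 (valence 4) → 0 H
  atom 12: C, bond orders sum to 4 (valence 4) → 0 H
  atom 13: N, bond orders sum to 3 (valence 3) → 0 H
  atom 14: C, bond orders sum to 2 (valence 4) → 2 H
  atom 15: C, bond orders sum to 2 (valence 4) → 2 H
  atom 16: C, bond orders sum to 1 (valence 4) → 3 H
Totals → C:13, H:21, N:1, O:1, S:1.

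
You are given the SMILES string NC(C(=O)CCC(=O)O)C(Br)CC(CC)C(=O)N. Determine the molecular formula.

Walk through each heavy atom and fill implicit hydrogens from standard valence (C 4, N 3, O 2, S 2, halogen 1):
  atom 1: N, bond orders sum to 1 (valence 3) → 2 H
  atom 2: C, bond orders sum to 3 (valence 4) → 1 H
  atom 3: C, bond orders sum to 4 (valence 4) → 0 H
  atom 4: O, bond orders sum to 2 (valence 2) → 0 H
  atom 5: C, bond orders sum to 2 (valence 4) → 2 H
  atom 6: C, bond orders sum to 2 (valence 4) → 2 H
  atom 7: C, bond orders sum to 4 (valence 4) → 0 H
  atom 8: O, bond orders sum to 2 (valence 2) → 0 H
  atom 9: O, bond orders sum to 1 (valence 2) → 1 H
  atom 10: C, bond orders sum to 3 (valence 4) → 1 H
  atom 11: Br (halogen, monovalent) → 0 H
  atom 12: C, bond orders sum to 2 (valence 4) → 2 H
  atom 13: C, bond orders sum to 3 (valence 4) → 1 H
  atom 14: C, bond orders sum to 2 (valence 4) → 2 H
  atom 15: C, bond orders sum to 1 (valence 4) → 3 H
  atom 16: C, bond orders sum to 4 (valence 4) → 0 H
  atom 17: O, bond orders sum to 2 (valence 2) → 0 H
  atom 18: N, bond orders sum to 1 (valence 3) → 2 H
Totals → C:11, H:19, Br:1, N:2, O:4.

C11H19BrN2O4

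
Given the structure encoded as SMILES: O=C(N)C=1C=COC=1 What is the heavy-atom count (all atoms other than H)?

8

Every atom symbol written in the SMILES (organic subset) is one heavy atom; implicit H are not written.
Heavy atoms by element → C:5, N:1, O:2.
Total: 8.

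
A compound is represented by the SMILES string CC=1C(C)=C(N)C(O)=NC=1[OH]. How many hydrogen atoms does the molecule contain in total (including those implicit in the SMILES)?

10

Walk through each heavy atom and fill implicit hydrogens from standard valence (C 4, N 3, O 2, S 2, halogen 1):
  atom 1: C, bond orders sum to 1 (valence 4) → 3 H
  atom 2: C, bond orders sum to 4 (valence 4) → 0 H
  atom 3: C, bond orders sum to 4 (valence 4) → 0 H
  atom 4: C, bond orders sum to 1 (valence 4) → 3 H
  atom 5: C, bond orders sum to 4 (valence 4) → 0 H
  atom 6: N, bond orders sum to 1 (valence 3) → 2 H
  atom 7: C, bond orders sum to 4 (valence 4) → 0 H
  atom 8: O, bond orders sum to 1 (valence 2) → 1 H
  atom 9: N, bond orders sum to 3 (valence 3) → 0 H
  atom 10: C, bond orders sum to 4 (valence 4) → 0 H
  atom 11: O with explicit H count 1
Total hydrogens: 10.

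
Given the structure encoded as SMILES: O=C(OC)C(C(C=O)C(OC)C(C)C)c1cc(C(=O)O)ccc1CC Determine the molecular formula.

C19H26O6

Walk through each heavy atom and fill implicit hydrogens from standard valence (C 4, N 3, O 2, S 2, halogen 1); for lowercase aromatic atoms, an aromatic c carries 1 H when it has two neighbours and 0 H with three, and aromatic n carries 0 H:
  atom 1: O, bond orders sum to 2 (valence 2) → 0 H
  atom 2: C, bond orders sum to 4 (valence 4) → 0 H
  atom 3: O, bond orders sum to 2 (valence 2) → 0 H
  atom 4: C, bond orders sum to 1 (valence 4) → 3 H
  atom 5: C, bond orders sum to 3 (valence 4) → 1 H
  atom 6: C, bond orders sum to 3 (valence 4) → 1 H
  atom 7: C, bond orders sum to 3 (valence 4) → 1 H
  atom 8: O, bond orders sum to 2 (valence 2) → 0 H
  atom 9: C, bond orders sum to 3 (valence 4) → 1 H
  atom 10: O, bond orders sum to 2 (valence 2) → 0 H
  atom 11: C, bond orders sum to 1 (valence 4) → 3 H
  atom 12: C, bond orders sum to 3 (valence 4) → 1 H
  atom 13: C, bond orders sum to 1 (valence 4) → 3 H
  atom 14: C, bond orders sum to 1 (valence 4) → 3 H
  atom 15: aromatic c, 3 neighbours → 0 H
  atom 16: aromatic c, 2 neighbours → 1 H
  atom 17: aromatic c, 3 neighbours → 0 H
  atom 18: C, bond orders sum to 4 (valence 4) → 0 H
  atom 19: O, bond orders sum to 2 (valence 2) → 0 H
  atom 20: O, bond orders sum to 1 (valence 2) → 1 H
  atom 21: aromatic c, 2 neighbours → 1 H
  atom 22: aromatic c, 2 neighbours → 1 H
  atom 23: aromatic c, 3 neighbours → 0 H
  atom 24: C, bond orders sum to 2 (valence 4) → 2 H
  atom 25: C, bond orders sum to 1 (valence 4) → 3 H
Totals → C:19, H:26, O:6.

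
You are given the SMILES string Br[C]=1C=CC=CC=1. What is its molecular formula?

C6H5Br

Walk through each heavy atom and fill implicit hydrogens from standard valence (C 4, N 3, O 2, S 2, halogen 1):
  atom 1: Br (halogen, monovalent) → 0 H
  atom 2: C with explicit H count 0
  atom 3: C, bond orders sum to 3 (valence 4) → 1 H
  atom 4: C, bond orders sum to 3 (valence 4) → 1 H
  atom 5: C, bond orders sum to 3 (valence 4) → 1 H
  atom 6: C, bond orders sum to 3 (valence 4) → 1 H
  atom 7: C, bond orders sum to 3 (valence 4) → 1 H
Totals → C:6, H:5, Br:1.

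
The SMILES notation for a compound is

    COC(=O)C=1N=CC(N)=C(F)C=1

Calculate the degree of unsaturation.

5

Degree of unsaturation = (number of rings) + (number of π bonds).
Ring closures in the SMILES: 1.
π bonds: 4 double bonds (each 1 DoU) → 4 DoU from unsaturation.
Total DoU = 1 + 4 = 5.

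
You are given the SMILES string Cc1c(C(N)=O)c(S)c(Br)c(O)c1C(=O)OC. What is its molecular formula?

Walk through each heavy atom and fill implicit hydrogens from standard valence (C 4, N 3, O 2, S 2, halogen 1); for lowercase aromatic atoms, an aromatic c carries 1 H when it has two neighbours and 0 H with three, and aromatic n carries 0 H:
  atom 1: C, bond orders sum to 1 (valence 4) → 3 H
  atom 2: aromatic c, 3 neighbours → 0 H
  atom 3: aromatic c, 3 neighbours → 0 H
  atom 4: C, bond orders sum to 4 (valence 4) → 0 H
  atom 5: N, bond orders sum to 1 (valence 3) → 2 H
  atom 6: O, bond orders sum to 2 (valence 2) → 0 H
  atom 7: aromatic c, 3 neighbours → 0 H
  atom 8: S, bond orders sum to 1 (valence 2) → 1 H
  atom 9: aromatic c, 3 neighbours → 0 H
  atom 10: Br (halogen, monovalent) → 0 H
  atom 11: aromatic c, 3 neighbours → 0 H
  atom 12: O, bond orders sum to 1 (valence 2) → 1 H
  atom 13: aromatic c, 3 neighbours → 0 H
  atom 14: C, bond orders sum to 4 (valence 4) → 0 H
  atom 15: O, bond orders sum to 2 (valence 2) → 0 H
  atom 16: O, bond orders sum to 2 (valence 2) → 0 H
  atom 17: C, bond orders sum to 1 (valence 4) → 3 H
Totals → C:10, H:10, Br:1, N:1, O:4, S:1.
In Hill order: C10H10BrNO4S.

C10H10BrNO4S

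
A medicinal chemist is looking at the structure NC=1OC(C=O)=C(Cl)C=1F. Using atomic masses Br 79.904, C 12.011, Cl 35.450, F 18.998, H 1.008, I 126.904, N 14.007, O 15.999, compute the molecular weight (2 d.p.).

163.53 g/mol

First, the molecular formula is C5H3ClFNO2 (counting implicit H from valence).
  C: 5 × 12.011 = 60.055
  Cl: 1 × 35.450 = 35.450
  F: 1 × 18.998 = 18.998
  H: 3 × 1.008 = 3.024
  N: 1 × 14.007 = 14.007
  O: 2 × 15.999 = 31.998
Sum: 5×12.011 + 1×35.450 + 1×18.998 + 3×1.008 + 1×14.007 + 2×15.999 = 163.532 → 163.53 g/mol.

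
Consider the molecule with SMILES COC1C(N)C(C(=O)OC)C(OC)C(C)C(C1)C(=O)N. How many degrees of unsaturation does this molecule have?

Molecular formula: C13H24N2O5.
DoU = (2C + 2 + N − H − X) / 2, where X is the halogen count and O/S are ignored.
    = (2·13 + 2 + 2 − 24 − 0) / 2 = 6 / 2 = 3.

3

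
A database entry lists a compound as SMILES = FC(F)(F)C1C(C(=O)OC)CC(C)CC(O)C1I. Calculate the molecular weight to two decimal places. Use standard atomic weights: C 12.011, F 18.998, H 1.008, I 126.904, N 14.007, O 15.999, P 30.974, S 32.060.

First, the molecular formula is C11H16F3IO3 (counting implicit H from valence).
  C: 11 × 12.011 = 132.121
  F: 3 × 18.998 = 56.994
  H: 16 × 1.008 = 16.128
  I: 1 × 126.904 = 126.904
  O: 3 × 15.999 = 47.997
Sum: 11×12.011 + 3×18.998 + 16×1.008 + 1×126.904 + 3×15.999 = 380.144 → 380.14 g/mol.

380.14 g/mol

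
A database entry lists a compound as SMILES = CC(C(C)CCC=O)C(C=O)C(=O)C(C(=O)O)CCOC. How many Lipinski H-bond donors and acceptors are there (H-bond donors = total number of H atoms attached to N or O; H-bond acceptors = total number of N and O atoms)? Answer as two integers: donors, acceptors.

Donors: find every N or O and count the H atoms it carries.
  atom 8 (O): bond orders sum to 2 → 0 H
  atom 11 (O): bond orders sum to 2 → 0 H
  atom 13 (O): bond orders sum to 2 → 0 H
  atom 16 (O): bond orders sum to 2 → 0 H
  atom 17 (O): bond orders sum to 1 → 1 H
  atom 20 (O): bond orders sum to 2 → 0 H
Lipinski HBD = 1.
Acceptors: N atoms = 0, O atoms = 6 → HBA = 6.

1, 6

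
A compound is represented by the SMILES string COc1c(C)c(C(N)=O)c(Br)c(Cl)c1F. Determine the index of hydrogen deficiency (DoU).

Molecular formula: C9H8BrClFNO2.
DoU = (2C + 2 + N − H − X) / 2, where X is the halogen count and O/S are ignored.
    = (2·9 + 2 + 1 − 8 − 3) / 2 = 10 / 2 = 5.

5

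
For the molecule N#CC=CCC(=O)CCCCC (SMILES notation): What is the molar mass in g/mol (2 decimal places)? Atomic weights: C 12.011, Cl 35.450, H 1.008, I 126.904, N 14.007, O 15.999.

165.24 g/mol

First, the molecular formula is C10H15NO (counting implicit H from valence).
  C: 10 × 12.011 = 120.110
  H: 15 × 1.008 = 15.120
  N: 1 × 14.007 = 14.007
  O: 1 × 15.999 = 15.999
Sum: 10×12.011 + 15×1.008 + 1×14.007 + 1×15.999 = 165.236 → 165.24 g/mol.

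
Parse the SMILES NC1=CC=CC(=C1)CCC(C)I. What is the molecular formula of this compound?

Walk through each heavy atom and fill implicit hydrogens from standard valence (C 4, N 3, O 2, S 2, halogen 1):
  atom 1: N, bond orders sum to 1 (valence 3) → 2 H
  atom 2: C, bond orders sum to 4 (valence 4) → 0 H
  atom 3: C, bond orders sum to 3 (valence 4) → 1 H
  atom 4: C, bond orders sum to 3 (valence 4) → 1 H
  atom 5: C, bond orders sum to 3 (valence 4) → 1 H
  atom 6: C, bond orders sum to 4 (valence 4) → 0 H
  atom 7: C, bond orders sum to 3 (valence 4) → 1 H
  atom 8: C, bond orders sum to 2 (valence 4) → 2 H
  atom 9: C, bond orders sum to 2 (valence 4) → 2 H
  atom 10: C, bond orders sum to 3 (valence 4) → 1 H
  atom 11: C, bond orders sum to 1 (valence 4) → 3 H
  atom 12: I (halogen, monovalent) → 0 H
Totals → C:10, H:14, I:1, N:1.

C10H14IN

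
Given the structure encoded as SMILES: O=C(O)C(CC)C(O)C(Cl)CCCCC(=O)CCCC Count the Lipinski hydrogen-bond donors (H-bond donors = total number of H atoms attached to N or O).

Donors: find every N or O and count the H atoms it carries.
  atom 1 (O): bond orders sum to 2 → 0 H
  atom 3 (O): bond orders sum to 1 → 1 H
  atom 8 (O): bond orders sum to 1 → 1 H
  atom 16 (O): bond orders sum to 2 → 0 H
Lipinski HBD = 2.

2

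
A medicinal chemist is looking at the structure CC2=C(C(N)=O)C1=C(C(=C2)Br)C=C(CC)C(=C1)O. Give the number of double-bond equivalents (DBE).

Degree of unsaturation = (number of rings) + (number of π bonds).
Ring closures in the SMILES: 2.
π bonds: 6 double bonds (each 1 DoU) → 6 DoU from unsaturation.
Total DoU = 2 + 6 = 8.

8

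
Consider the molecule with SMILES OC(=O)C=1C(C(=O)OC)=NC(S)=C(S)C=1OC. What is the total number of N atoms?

Scan the SMILES for N atoms (remember two-letter symbols like Cl and Br are single atoms).
Nitrogen count: 1.

1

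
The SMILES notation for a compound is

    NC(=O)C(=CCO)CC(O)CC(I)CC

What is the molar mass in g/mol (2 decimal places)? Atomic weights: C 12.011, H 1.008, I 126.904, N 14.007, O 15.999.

First, the molecular formula is C10H18INO3 (counting implicit H from valence).
  C: 10 × 12.011 = 120.110
  H: 18 × 1.008 = 18.144
  I: 1 × 126.904 = 126.904
  N: 1 × 14.007 = 14.007
  O: 3 × 15.999 = 47.997
Sum: 10×12.011 + 18×1.008 + 1×126.904 + 1×14.007 + 3×15.999 = 327.162 → 327.16 g/mol.

327.16 g/mol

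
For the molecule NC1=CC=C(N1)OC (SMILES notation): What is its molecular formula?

Walk through each heavy atom and fill implicit hydrogens from standard valence (C 4, N 3, O 2, S 2, halogen 1):
  atom 1: N, bond orders sum to 1 (valence 3) → 2 H
  atom 2: C, bond orders sum to 4 (valence 4) → 0 H
  atom 3: C, bond orders sum to 3 (valence 4) → 1 H
  atom 4: C, bond orders sum to 3 (valence 4) → 1 H
  atom 5: C, bond orders sum to 4 (valence 4) → 0 H
  atom 6: N, bond orders sum to 2 (valence 3) → 1 H
  atom 7: O, bond orders sum to 2 (valence 2) → 0 H
  atom 8: C, bond orders sum to 1 (valence 4) → 3 H
Totals → C:5, H:8, N:2, O:1.

C5H8N2O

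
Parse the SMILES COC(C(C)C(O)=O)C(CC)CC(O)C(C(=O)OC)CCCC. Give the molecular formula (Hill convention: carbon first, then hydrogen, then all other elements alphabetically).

Walk through each heavy atom and fill implicit hydrogens from standard valence (C 4, N 3, O 2, S 2, halogen 1):
  atom 1: C, bond orders sum to 1 (valence 4) → 3 H
  atom 2: O, bond orders sum to 2 (valence 2) → 0 H
  atom 3: C, bond orders sum to 3 (valence 4) → 1 H
  atom 4: C, bond orders sum to 3 (valence 4) → 1 H
  atom 5: C, bond orders sum to 1 (valence 4) → 3 H
  atom 6: C, bond orders sum to 4 (valence 4) → 0 H
  atom 7: O, bond orders sum to 1 (valence 2) → 1 H
  atom 8: O, bond orders sum to 2 (valence 2) → 0 H
  atom 9: C, bond orders sum to 3 (valence 4) → 1 H
  atom 10: C, bond orders sum to 2 (valence 4) → 2 H
  atom 11: C, bond orders sum to 1 (valence 4) → 3 H
  atom 12: C, bond orders sum to 2 (valence 4) → 2 H
  atom 13: C, bond orders sum to 3 (valence 4) → 1 H
  atom 14: O, bond orders sum to 1 (valence 2) → 1 H
  atom 15: C, bond orders sum to 3 (valence 4) → 1 H
  atom 16: C, bond orders sum to 4 (valence 4) → 0 H
  atom 17: O, bond orders sum to 2 (valence 2) → 0 H
  atom 18: O, bond orders sum to 2 (valence 2) → 0 H
  atom 19: C, bond orders sum to 1 (valence 4) → 3 H
  atom 20: C, bond orders sum to 2 (valence 4) → 2 H
  atom 21: C, bond orders sum to 2 (valence 4) → 2 H
  atom 22: C, bond orders sum to 2 (valence 4) → 2 H
  atom 23: C, bond orders sum to 1 (valence 4) → 3 H
Totals → C:17, H:32, O:6.
In Hill order: C17H32O6.

C17H32O6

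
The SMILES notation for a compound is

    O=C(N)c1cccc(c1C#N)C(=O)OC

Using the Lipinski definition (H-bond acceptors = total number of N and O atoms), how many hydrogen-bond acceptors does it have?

N atoms: 2; O atoms: 3.
Lipinski HBA = 2 + 3 = 5.

5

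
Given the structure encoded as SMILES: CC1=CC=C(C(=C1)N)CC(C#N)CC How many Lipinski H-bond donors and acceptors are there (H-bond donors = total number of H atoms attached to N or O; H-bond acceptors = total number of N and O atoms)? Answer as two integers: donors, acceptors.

Donors: find every N or O and count the H atoms it carries.
  atom 8 (N): bond orders sum to 1 → 2 H
  atom 12 (N): bond orders sum to 3 → 0 H
Lipinski HBD = 2.
Acceptors: N atoms = 2, O atoms = 0 → HBA = 2.

2, 2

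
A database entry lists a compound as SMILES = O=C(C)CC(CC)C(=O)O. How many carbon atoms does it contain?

Count every carbon token in the SMILES (each C, including those in ring-closure positions and inside branches).
Carbon count: 7.

7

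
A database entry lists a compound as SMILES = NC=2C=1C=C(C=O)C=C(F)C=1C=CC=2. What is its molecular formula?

Walk through each heavy atom and fill implicit hydrogens from standard valence (C 4, N 3, O 2, S 2, halogen 1):
  atom 1: N, bond orders sum to 1 (valence 3) → 2 H
  atom 2: C, bond orders sum to 4 (valence 4) → 0 H
  atom 3: C, bond orders sum to 4 (valence 4) → 0 H
  atom 4: C, bond orders sum to 3 (valence 4) → 1 H
  atom 5: C, bond orders sum to 4 (valence 4) → 0 H
  atom 6: C, bond orders sum to 3 (valence 4) → 1 H
  atom 7: O, bond orders sum to 2 (valence 2) → 0 H
  atom 8: C, bond orders sum to 3 (valence 4) → 1 H
  atom 9: C, bond orders sum to 4 (valence 4) → 0 H
  atom 10: F (halogen, monovalent) → 0 H
  atom 11: C, bond orders sum to 4 (valence 4) → 0 H
  atom 12: C, bond orders sum to 3 (valence 4) → 1 H
  atom 13: C, bond orders sum to 3 (valence 4) → 1 H
  atom 14: C, bond orders sum to 3 (valence 4) → 1 H
Totals → C:11, H:8, F:1, N:1, O:1.
In Hill order: C11H8FNO.

C11H8FNO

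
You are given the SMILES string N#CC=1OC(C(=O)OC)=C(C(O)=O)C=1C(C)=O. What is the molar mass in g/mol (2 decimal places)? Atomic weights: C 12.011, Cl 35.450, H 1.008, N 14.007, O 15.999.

237.17 g/mol

First, the molecular formula is C10H7NO6 (counting implicit H from valence).
  C: 10 × 12.011 = 120.110
  H: 7 × 1.008 = 7.056
  N: 1 × 14.007 = 14.007
  O: 6 × 15.999 = 95.994
Sum: 10×12.011 + 7×1.008 + 1×14.007 + 6×15.999 = 237.167 → 237.17 g/mol.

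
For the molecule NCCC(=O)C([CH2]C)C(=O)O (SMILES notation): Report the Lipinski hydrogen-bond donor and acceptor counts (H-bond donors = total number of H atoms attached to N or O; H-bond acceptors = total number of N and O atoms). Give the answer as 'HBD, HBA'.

3, 4

Donors: find every N or O and count the H atoms it carries.
  atom 1 (N): bond orders sum to 1 → 2 H
  atom 5 (O): bond orders sum to 2 → 0 H
  atom 10 (O): bond orders sum to 2 → 0 H
  atom 11 (O): bond orders sum to 1 → 1 H
Lipinski HBD = 3.
Acceptors: N atoms = 1, O atoms = 3 → HBA = 4.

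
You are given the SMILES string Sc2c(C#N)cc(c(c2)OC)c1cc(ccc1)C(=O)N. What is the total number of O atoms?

Scan the SMILES for O atoms (remember two-letter symbols like Cl and Br are single atoms).
Oxygen count: 2.

2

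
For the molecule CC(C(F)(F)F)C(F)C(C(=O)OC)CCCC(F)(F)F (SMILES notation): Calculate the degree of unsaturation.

Degree of unsaturation = (number of rings) + (number of π bonds).
Ring closures in the SMILES: 0.
π bonds: 1 double bond (each 1 DoU) → 1 DoU from unsaturation.
Total DoU = 0 + 1 = 1.

1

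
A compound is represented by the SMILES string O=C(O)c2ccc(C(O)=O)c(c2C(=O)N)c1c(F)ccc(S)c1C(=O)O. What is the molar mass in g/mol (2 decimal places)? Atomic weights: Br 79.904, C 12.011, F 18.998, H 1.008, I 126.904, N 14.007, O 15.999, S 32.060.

First, the molecular formula is C16H10FNO7S (counting implicit H from valence).
  C: 16 × 12.011 = 192.176
  F: 1 × 18.998 = 18.998
  H: 10 × 1.008 = 10.080
  N: 1 × 14.007 = 14.007
  O: 7 × 15.999 = 111.993
  S: 1 × 32.060 = 32.060
Sum: 16×12.011 + 1×18.998 + 10×1.008 + 1×14.007 + 7×15.999 + 1×32.060 = 379.314 → 379.31 g/mol.

379.31 g/mol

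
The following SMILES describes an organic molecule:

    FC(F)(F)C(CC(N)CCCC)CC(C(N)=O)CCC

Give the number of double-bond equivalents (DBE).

1

Molecular formula: C14H27F3N2O.
DoU = (2C + 2 + N − H − X) / 2, where X is the halogen count and O/S are ignored.
    = (2·14 + 2 + 2 − 27 − 3) / 2 = 2 / 2 = 1.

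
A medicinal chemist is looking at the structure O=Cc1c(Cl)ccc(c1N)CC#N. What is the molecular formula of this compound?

C9H7ClN2O

Walk through each heavy atom and fill implicit hydrogens from standard valence (C 4, N 3, O 2, S 2, halogen 1); for lowercase aromatic atoms, an aromatic c carries 1 H when it has two neighbours and 0 H with three, and aromatic n carries 0 H:
  atom 1: O, bond orders sum to 2 (valence 2) → 0 H
  atom 2: C, bond orders sum to 3 (valence 4) → 1 H
  atom 3: aromatic c, 3 neighbours → 0 H
  atom 4: aromatic c, 3 neighbours → 0 H
  atom 5: Cl (halogen, monovalent) → 0 H
  atom 6: aromatic c, 2 neighbours → 1 H
  atom 7: aromatic c, 2 neighbours → 1 H
  atom 8: aromatic c, 3 neighbours → 0 H
  atom 9: aromatic c, 3 neighbours → 0 H
  atom 10: N, bond orders sum to 1 (valence 3) → 2 H
  atom 11: C, bond orders sum to 2 (valence 4) → 2 H
  atom 12: C, bond orders sum to 4 (valence 4) → 0 H
  atom 13: N, bond orders sum to 3 (valence 3) → 0 H
Totals → C:9, H:7, Cl:1, N:2, O:1.
In Hill order: C9H7ClN2O.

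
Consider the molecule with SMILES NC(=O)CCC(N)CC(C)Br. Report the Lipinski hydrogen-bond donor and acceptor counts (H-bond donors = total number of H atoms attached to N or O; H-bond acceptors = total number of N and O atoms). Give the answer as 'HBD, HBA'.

4, 3

Donors: find every N or O and count the H atoms it carries.
  atom 1 (N): bond orders sum to 1 → 2 H
  atom 3 (O): bond orders sum to 2 → 0 H
  atom 7 (N): bond orders sum to 1 → 2 H
Lipinski HBD = 4.
Acceptors: N atoms = 2, O atoms = 1 → HBA = 3.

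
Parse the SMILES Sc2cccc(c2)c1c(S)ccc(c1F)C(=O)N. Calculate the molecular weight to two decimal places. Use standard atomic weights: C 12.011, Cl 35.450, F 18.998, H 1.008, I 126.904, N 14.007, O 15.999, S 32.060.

279.35 g/mol

First, the molecular formula is C13H10FNOS2 (counting implicit H from valence).
  C: 13 × 12.011 = 156.143
  F: 1 × 18.998 = 18.998
  H: 10 × 1.008 = 10.080
  N: 1 × 14.007 = 14.007
  O: 1 × 15.999 = 15.999
  S: 2 × 32.060 = 64.120
Sum: 13×12.011 + 1×18.998 + 10×1.008 + 1×14.007 + 1×15.999 + 2×32.060 = 279.347 → 279.35 g/mol.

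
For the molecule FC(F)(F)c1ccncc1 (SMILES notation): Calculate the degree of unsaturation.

Molecular formula: C6H4F3N.
DoU = (2C + 2 + N − H − X) / 2, where X is the halogen count and O/S are ignored.
    = (2·6 + 2 + 1 − 4 − 3) / 2 = 8 / 2 = 4.

4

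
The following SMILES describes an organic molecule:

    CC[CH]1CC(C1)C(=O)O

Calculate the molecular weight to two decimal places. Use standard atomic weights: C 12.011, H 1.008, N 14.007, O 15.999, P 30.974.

First, the molecular formula is C7H12O2 (counting implicit H from valence).
  C: 7 × 12.011 = 84.077
  H: 12 × 1.008 = 12.096
  O: 2 × 15.999 = 31.998
Sum: 7×12.011 + 12×1.008 + 2×15.999 = 128.171 → 128.17 g/mol.

128.17 g/mol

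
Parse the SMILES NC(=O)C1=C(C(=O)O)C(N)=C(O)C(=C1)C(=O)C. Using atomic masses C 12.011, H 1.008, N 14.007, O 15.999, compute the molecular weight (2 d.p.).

238.20 g/mol

First, the molecular formula is C10H10N2O5 (counting implicit H from valence).
  C: 10 × 12.011 = 120.110
  H: 10 × 1.008 = 10.080
  N: 2 × 14.007 = 28.014
  O: 5 × 15.999 = 79.995
Sum: 10×12.011 + 10×1.008 + 2×14.007 + 5×15.999 = 238.199 → 238.20 g/mol.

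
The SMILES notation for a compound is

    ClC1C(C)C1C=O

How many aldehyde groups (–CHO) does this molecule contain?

The aldehyde motif appears at heavy-atom position 6 in the SMILES.
Aldehyde count: 1.

1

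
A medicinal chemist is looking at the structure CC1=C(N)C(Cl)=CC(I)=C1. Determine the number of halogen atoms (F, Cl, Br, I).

2

Halogen atoms appear at heavy-atom positions 6, 9 (1×Cl, 1×I).
Other groups present: 1 primary amine.
Halogen count: 2.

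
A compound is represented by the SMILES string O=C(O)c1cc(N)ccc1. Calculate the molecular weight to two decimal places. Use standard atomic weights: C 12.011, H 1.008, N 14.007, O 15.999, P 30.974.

137.14 g/mol

First, the molecular formula is C7H7NO2 (counting implicit H from valence).
  C: 7 × 12.011 = 84.077
  H: 7 × 1.008 = 7.056
  N: 1 × 14.007 = 14.007
  O: 2 × 15.999 = 31.998
Sum: 7×12.011 + 7×1.008 + 1×14.007 + 2×15.999 = 137.138 → 137.14 g/mol.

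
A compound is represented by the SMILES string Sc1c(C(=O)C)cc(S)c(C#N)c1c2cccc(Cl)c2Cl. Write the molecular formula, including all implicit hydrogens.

C15H9Cl2NOS2

Walk through each heavy atom and fill implicit hydrogens from standard valence (C 4, N 3, O 2, S 2, halogen 1); for lowercase aromatic atoms, an aromatic c carries 1 H when it has two neighbours and 0 H with three, and aromatic n carries 0 H:
  atom 1: S, bond orders sum to 1 (valence 2) → 1 H
  atom 2: aromatic c, 3 neighbours → 0 H
  atom 3: aromatic c, 3 neighbours → 0 H
  atom 4: C, bond orders sum to 4 (valence 4) → 0 H
  atom 5: O, bond orders sum to 2 (valence 2) → 0 H
  atom 6: C, bond orders sum to 1 (valence 4) → 3 H
  atom 7: aromatic c, 2 neighbours → 1 H
  atom 8: aromatic c, 3 neighbours → 0 H
  atom 9: S, bond orders sum to 1 (valence 2) → 1 H
  atom 10: aromatic c, 3 neighbours → 0 H
  atom 11: C, bond orders sum to 4 (valence 4) → 0 H
  atom 12: N, bond orders sum to 3 (valence 3) → 0 H
  atom 13: aromatic c, 3 neighbours → 0 H
  atom 14: aromatic c, 3 neighbours → 0 H
  atom 15: aromatic c, 2 neighbours → 1 H
  atom 16: aromatic c, 2 neighbours → 1 H
  atom 17: aromatic c, 2 neighbours → 1 H
  atom 18: aromatic c, 3 neighbours → 0 H
  atom 19: Cl (halogen, monovalent) → 0 H
  atom 20: aromatic c, 3 neighbours → 0 H
  atom 21: Cl (halogen, monovalent) → 0 H
Totals → C:15, H:9, Cl:2, N:1, O:1, S:2.
In Hill order: C15H9Cl2NOS2.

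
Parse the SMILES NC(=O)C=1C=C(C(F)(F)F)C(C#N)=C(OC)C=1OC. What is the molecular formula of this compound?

C11H9F3N2O3

Walk through each heavy atom and fill implicit hydrogens from standard valence (C 4, N 3, O 2, S 2, halogen 1):
  atom 1: N, bond orders sum to 1 (valence 3) → 2 H
  atom 2: C, bond orders sum to 4 (valence 4) → 0 H
  atom 3: O, bond orders sum to 2 (valence 2) → 0 H
  atom 4: C, bond orders sum to 4 (valence 4) → 0 H
  atom 5: C, bond orders sum to 3 (valence 4) → 1 H
  atom 6: C, bond orders sum to 4 (valence 4) → 0 H
  atom 7: C, bond orders sum to 4 (valence 4) → 0 H
  atom 8: F (halogen, monovalent) → 0 H
  atom 9: F (halogen, monovalent) → 0 H
  atom 10: F (halogen, monovalent) → 0 H
  atom 11: C, bond orders sum to 4 (valence 4) → 0 H
  atom 12: C, bond orders sum to 4 (valence 4) → 0 H
  atom 13: N, bond orders sum to 3 (valence 3) → 0 H
  atom 14: C, bond orders sum to 4 (valence 4) → 0 H
  atom 15: O, bond orders sum to 2 (valence 2) → 0 H
  atom 16: C, bond orders sum to 1 (valence 4) → 3 H
  atom 17: C, bond orders sum to 4 (valence 4) → 0 H
  atom 18: O, bond orders sum to 2 (valence 2) → 0 H
  atom 19: C, bond orders sum to 1 (valence 4) → 3 H
Totals → C:11, H:9, F:3, N:2, O:3.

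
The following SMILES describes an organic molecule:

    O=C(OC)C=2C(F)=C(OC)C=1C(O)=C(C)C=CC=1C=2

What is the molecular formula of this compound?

C14H13FO4

Walk through each heavy atom and fill implicit hydrogens from standard valence (C 4, N 3, O 2, S 2, halogen 1):
  atom 1: O, bond orders sum to 2 (valence 2) → 0 H
  atom 2: C, bond orders sum to 4 (valence 4) → 0 H
  atom 3: O, bond orders sum to 2 (valence 2) → 0 H
  atom 4: C, bond orders sum to 1 (valence 4) → 3 H
  atom 5: C, bond orders sum to 4 (valence 4) → 0 H
  atom 6: C, bond orders sum to 4 (valence 4) → 0 H
  atom 7: F (halogen, monovalent) → 0 H
  atom 8: C, bond orders sum to 4 (valence 4) → 0 H
  atom 9: O, bond orders sum to 2 (valence 2) → 0 H
  atom 10: C, bond orders sum to 1 (valence 4) → 3 H
  atom 11: C, bond orders sum to 4 (valence 4) → 0 H
  atom 12: C, bond orders sum to 4 (valence 4) → 0 H
  atom 13: O, bond orders sum to 1 (valence 2) → 1 H
  atom 14: C, bond orders sum to 4 (valence 4) → 0 H
  atom 15: C, bond orders sum to 1 (valence 4) → 3 H
  atom 16: C, bond orders sum to 3 (valence 4) → 1 H
  atom 17: C, bond orders sum to 3 (valence 4) → 1 H
  atom 18: C, bond orders sum to 4 (valence 4) → 0 H
  atom 19: C, bond orders sum to 3 (valence 4) → 1 H
Totals → C:14, H:13, F:1, O:4.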